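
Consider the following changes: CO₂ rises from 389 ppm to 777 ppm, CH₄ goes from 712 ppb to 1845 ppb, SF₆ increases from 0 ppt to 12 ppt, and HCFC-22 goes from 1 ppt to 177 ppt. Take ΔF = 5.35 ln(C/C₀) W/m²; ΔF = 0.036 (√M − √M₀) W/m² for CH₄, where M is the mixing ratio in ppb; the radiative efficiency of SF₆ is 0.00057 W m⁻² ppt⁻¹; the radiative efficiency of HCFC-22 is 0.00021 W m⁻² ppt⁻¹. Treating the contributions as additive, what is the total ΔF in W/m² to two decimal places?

ΔF = 4.33 W/m²

CO₂: 5.35 × ln(777/389) = 5.35 × ln(1.99743) = 5.35 × 0.69186 = 3.7015 W/m².
CH₄: 0.036 × (√1845 − √712) = 0.036 × (42.9535 − 26.6833) = 0.036 × 16.2702 = 0.5857 W/m².
SF₆: ΔF = 0.00057 × (12 − 0) = 0.00057 × 12 = 0.0068 W/m².
HCFC-22: ΔF = 0.00021 × (177 − 1) = 0.00021 × 176 = 0.0370 W/m².
Total ΔF = 3.7015 + 0.5857 + 0.0068 + 0.0370 = 4.3310 W/m².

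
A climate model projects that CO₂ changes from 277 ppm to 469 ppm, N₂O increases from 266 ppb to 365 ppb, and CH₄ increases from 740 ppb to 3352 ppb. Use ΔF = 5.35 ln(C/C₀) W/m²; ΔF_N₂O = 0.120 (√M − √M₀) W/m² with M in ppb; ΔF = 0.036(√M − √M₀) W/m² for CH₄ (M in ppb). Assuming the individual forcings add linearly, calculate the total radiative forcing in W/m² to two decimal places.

CO₂: 5.35 × ln(469/277) = 5.35 × ln(1.69314) = 5.35 × 0.52658 = 2.8172 W/m².
N₂O: 0.120 × (√365 − √266) = 0.120 × (19.1050 − 16.3095) = 0.120 × 2.7955 = 0.3355 W/m².
CH₄: 0.036 × (√3352 − √740) = 0.036 × (57.8965 − 27.2029) = 0.036 × 30.6936 = 1.1050 W/m².
Total ΔF = 2.8172 + 0.3355 + 1.1050 = 4.2577 W/m².

ΔF = 4.26 W/m²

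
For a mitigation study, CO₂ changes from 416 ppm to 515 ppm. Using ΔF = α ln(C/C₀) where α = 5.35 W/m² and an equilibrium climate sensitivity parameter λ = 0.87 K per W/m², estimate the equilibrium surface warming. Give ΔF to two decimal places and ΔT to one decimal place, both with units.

CO₂: 5.35 × ln(515/416) = 5.35 × ln(1.23798) = 5.35 × 0.21348 = 1.1421 W/m².
ΔT = λ ΔF = 0.87 × 1.14 = 0.9918 K.

ΔF = 1.14 W/m²; ΔT = 1.0 K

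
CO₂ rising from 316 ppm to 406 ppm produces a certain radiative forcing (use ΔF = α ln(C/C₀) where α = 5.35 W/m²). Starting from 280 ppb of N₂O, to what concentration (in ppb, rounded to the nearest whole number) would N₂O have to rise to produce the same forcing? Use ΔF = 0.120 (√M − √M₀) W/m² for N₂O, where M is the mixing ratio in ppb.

CO₂ forcing: 5.35 × ln(406/316) = 5.35 × 0.250611 = 1.34077 W/m².
Set 0.120(√M − √280) = 1.34077: √M = 1.34077/0.120 + √280 = 11.1731 + 16.7332 = 27.9063.
M = (27.9063)² = 778.76 ppb.

M ≈ 779 ppb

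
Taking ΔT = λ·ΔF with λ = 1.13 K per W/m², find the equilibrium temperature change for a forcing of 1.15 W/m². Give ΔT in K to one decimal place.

ΔT = 1.3 K

ΔT = λ ΔF = 1.13 × 1.15 = 1.2995 K.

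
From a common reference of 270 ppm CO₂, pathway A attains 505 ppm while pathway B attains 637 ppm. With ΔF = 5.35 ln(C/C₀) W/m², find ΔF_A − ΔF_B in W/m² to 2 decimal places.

ΔF_A = 5.35 ln(505/270) = 5.35 × 0.62614 = 3.3498 W/m².
ΔF_B = 5.35 ln(637/270) = 5.35 × 0.85835 = 4.5922 W/m².
Difference: 3.3498 − 4.5922 = -1.2424 W/m².

ΔF_A − ΔF_B = -1.24 W/m²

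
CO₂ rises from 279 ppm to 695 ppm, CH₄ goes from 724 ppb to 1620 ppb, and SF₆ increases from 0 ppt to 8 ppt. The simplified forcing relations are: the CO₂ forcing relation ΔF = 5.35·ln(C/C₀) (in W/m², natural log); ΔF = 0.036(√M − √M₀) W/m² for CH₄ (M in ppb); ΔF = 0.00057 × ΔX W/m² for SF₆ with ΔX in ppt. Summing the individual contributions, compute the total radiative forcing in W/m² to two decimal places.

CO₂: 5.35 × ln(695/279) = 5.35 × ln(2.49104) = 5.35 × 0.91270 = 4.8829 W/m².
CH₄: 0.036 × (√1620 − √724) = 0.036 × (40.2492 − 26.9072) = 0.036 × 13.3420 = 0.4803 W/m².
SF₆: ΔF = 0.00057 × (8 − 0) = 0.00057 × 8 = 0.0046 W/m².
Total ΔF = 4.8829 + 0.4803 + 0.0046 = 5.3678 W/m².

ΔF = 5.37 W/m²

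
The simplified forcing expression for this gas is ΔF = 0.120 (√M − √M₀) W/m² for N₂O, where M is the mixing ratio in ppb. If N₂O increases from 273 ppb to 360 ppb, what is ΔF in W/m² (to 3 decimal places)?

N₂O: 0.120 × (√360 − √273) = 0.120 × (18.9737 − 16.5227) = 0.120 × 2.4510 = 0.2941 W/m².

ΔF = 0.294 W/m²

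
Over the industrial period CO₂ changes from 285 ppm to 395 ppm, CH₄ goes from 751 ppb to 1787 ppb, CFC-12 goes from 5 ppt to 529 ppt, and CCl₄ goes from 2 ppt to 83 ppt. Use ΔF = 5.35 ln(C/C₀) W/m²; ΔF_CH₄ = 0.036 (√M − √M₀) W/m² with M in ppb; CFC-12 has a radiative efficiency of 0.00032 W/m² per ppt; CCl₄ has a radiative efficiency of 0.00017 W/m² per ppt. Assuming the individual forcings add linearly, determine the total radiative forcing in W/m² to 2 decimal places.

ΔF = 2.46 W/m²

CO₂: 5.35 × ln(395/285) = 5.35 × ln(1.38596) = 5.35 × 0.32639 = 1.7462 W/m².
CH₄: 0.036 × (√1787 − √751) = 0.036 × (42.2729 − 27.4044) = 0.036 × 14.8685 = 0.5353 W/m².
CFC-12: ΔF = 0.00032 × (529 − 5) = 0.00032 × 524 = 0.1677 W/m².
CCl₄: ΔF = 0.00017 × (83 − 2) = 0.00017 × 81 = 0.0138 W/m².
Total ΔF = 1.7462 + 0.5353 + 0.1677 + 0.0138 = 2.4630 W/m².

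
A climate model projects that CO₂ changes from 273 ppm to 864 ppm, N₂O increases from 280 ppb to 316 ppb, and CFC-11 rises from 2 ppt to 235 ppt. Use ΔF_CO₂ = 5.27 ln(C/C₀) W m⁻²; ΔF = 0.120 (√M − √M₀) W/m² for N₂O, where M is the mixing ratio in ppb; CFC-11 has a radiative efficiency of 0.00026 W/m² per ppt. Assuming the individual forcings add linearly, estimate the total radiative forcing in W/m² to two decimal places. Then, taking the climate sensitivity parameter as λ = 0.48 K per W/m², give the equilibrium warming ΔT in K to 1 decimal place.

CO₂: 5.27 × ln(864/273) = 5.27 × ln(3.16484) = 5.27 × 1.15210 = 6.0716 W/m².
N₂O: 0.120 × (√316 − √280) = 0.120 × (17.7764 − 16.7332) = 0.120 × 1.0432 = 0.1252 W/m².
CFC-11: ΔF = 0.00026 × (235 − 2) = 0.00026 × 233 = 0.0606 W/m².
Total ΔF = 6.0716 + 0.1252 + 0.0606 = 6.2574 W/m².
ΔT = λ ΔF = 0.48 × 6.26 = 3.0048 K.

ΔF = 6.26 W/m²; ΔT = 3.0 K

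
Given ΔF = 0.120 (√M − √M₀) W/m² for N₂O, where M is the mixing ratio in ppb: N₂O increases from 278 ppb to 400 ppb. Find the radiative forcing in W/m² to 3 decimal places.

ΔF = 0.399 W/m²

N₂O: 0.120 × (√400 − √278) = 0.120 × (20.0000 − 16.6733) = 0.120 × 3.3267 = 0.3992 W/m².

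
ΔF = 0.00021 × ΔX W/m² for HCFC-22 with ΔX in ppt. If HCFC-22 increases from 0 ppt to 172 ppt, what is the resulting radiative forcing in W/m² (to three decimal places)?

ΔF = 0.036 W/m²

HCFC-22: ΔF = 0.00021 × (172 − 0) = 0.00021 × 172 = 0.0361 W/m².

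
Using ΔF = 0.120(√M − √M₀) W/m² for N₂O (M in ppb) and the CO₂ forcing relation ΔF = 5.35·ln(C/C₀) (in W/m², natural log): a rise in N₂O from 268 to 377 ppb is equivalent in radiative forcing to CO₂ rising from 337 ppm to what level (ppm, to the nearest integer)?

C ≈ 361 ppm

N₂O forcing: 0.120 × (√377 − √268) = 0.120 × (19.4165 − 16.3707) = 0.120 × 3.0458 = 0.36550 W/m².
Set 5.35 ln(C/337) = 0.36550: ln(C/337) = 0.36550/5.35 = 0.06832, so C = 337 × e^0.06832 = 337 × 1.07071 = 360.83 ppm.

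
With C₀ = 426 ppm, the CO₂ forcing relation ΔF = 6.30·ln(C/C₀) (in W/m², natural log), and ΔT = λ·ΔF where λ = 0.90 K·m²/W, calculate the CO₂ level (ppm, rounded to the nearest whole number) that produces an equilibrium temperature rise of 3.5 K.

Required forcing: ΔF = ΔT/λ = 3.5/0.90 = 3.8889 W/m².
Then ln(C/426) = ΔF/6.30 = 3.8889/6.30 = 0.61729.
So C = 426 × e^0.61729 = 426 × 1.85390 = 789.76 ppm.

C ≈ 790 ppm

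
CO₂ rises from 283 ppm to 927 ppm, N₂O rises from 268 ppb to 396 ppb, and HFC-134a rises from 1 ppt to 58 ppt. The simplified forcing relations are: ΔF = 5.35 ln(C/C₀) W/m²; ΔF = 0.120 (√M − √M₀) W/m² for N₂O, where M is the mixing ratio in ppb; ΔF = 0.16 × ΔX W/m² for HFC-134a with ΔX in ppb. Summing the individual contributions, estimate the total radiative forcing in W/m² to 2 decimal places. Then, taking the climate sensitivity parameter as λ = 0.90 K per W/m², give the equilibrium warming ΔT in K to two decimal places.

ΔF = 6.78 W/m²; ΔT = 6.10 K

CO₂: 5.35 × ln(927/283) = 5.35 × ln(3.27562) = 5.35 × 1.18651 = 6.3478 W/m².
N₂O: 0.120 × (√396 − √268) = 0.120 × (19.8997 − 16.3707) = 0.120 × 3.5290 = 0.4235 W/m².
HFC-134a: Δ = 58 − 1 = 57 ppt = 0.057 ppb; ΔF = 0.16 × 0.057 = 0.0091 W/m².
Total ΔF = 6.3478 + 0.4235 + 0.0091 = 6.7804 W/m².
ΔT = λ ΔF = 0.90 × 6.78 = 6.1020 K.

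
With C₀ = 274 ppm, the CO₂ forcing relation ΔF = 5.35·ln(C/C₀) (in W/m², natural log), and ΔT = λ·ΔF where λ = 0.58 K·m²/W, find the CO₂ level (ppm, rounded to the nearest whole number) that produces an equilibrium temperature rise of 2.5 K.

Required forcing: ΔF = ΔT/λ = 2.5/0.58 = 4.3103 W/m².
Then ln(C/274) = ΔF/5.35 = 4.3103/5.35 = 0.80566.
So C = 274 × e^0.80566 = 274 × 2.23817 = 613.26 ppm.

C ≈ 613 ppm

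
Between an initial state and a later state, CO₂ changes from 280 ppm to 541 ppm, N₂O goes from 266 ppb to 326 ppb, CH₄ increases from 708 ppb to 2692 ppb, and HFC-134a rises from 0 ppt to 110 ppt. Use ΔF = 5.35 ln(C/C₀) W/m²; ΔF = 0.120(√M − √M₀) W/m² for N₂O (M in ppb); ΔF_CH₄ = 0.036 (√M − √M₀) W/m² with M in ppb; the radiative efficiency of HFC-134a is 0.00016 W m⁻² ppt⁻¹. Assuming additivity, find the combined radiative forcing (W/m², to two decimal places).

ΔF = 4.66 W/m²

CO₂: 5.35 × ln(541/280) = 5.35 × ln(1.93214) = 5.35 × 0.65863 = 3.5237 W/m².
N₂O: 0.120 × (√326 − √266) = 0.120 × (18.0555 − 16.3095) = 0.120 × 1.7460 = 0.2095 W/m².
CH₄: 0.036 × (√2692 − √708) = 0.036 × (51.8845 − 26.6083) = 0.036 × 25.2762 = 0.9099 W/m².
HFC-134a: ΔF = 0.00016 × (110 − 0) = 0.00016 × 110 = 0.0176 W/m².
Total ΔF = 3.5237 + 0.2095 + 0.9099 + 0.0176 = 4.6607 W/m².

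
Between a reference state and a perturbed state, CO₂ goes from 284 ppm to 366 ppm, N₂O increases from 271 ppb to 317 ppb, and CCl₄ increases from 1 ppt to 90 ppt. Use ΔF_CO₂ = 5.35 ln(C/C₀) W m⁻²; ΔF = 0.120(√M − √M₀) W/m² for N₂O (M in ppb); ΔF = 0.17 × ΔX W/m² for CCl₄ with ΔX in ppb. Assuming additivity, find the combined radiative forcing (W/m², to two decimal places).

ΔF = 1.53 W/m²

CO₂: 5.35 × ln(366/284) = 5.35 × ln(1.28873) = 5.35 × 0.25366 = 1.3571 W/m².
N₂O: 0.120 × (√317 − √271) = 0.120 × (17.8045 − 16.4621) = 0.120 × 1.3424 = 0.1611 W/m².
CCl₄: Δ = 90 − 1 = 89 ppt = 0.089 ppb; ΔF = 0.17 × 0.089 = 0.0151 W/m².
Total ΔF = 1.3571 + 0.1611 + 0.0151 = 1.5333 W/m².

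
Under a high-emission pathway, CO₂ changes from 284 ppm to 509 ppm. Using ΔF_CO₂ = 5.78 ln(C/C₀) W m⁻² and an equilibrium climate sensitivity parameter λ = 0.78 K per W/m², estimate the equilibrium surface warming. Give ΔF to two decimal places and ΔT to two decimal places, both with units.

CO₂: 5.78 × ln(509/284) = 5.78 × ln(1.79225) = 5.78 × 0.58347 = 3.3725 W/m².
ΔT = λ ΔF = 0.78 × 3.37 = 2.6286 K.

ΔF = 3.37 W/m²; ΔT = 2.63 K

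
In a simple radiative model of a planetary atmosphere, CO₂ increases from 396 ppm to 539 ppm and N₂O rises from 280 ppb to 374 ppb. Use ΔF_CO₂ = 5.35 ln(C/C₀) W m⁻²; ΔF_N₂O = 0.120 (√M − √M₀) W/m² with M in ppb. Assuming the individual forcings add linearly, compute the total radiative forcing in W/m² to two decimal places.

CO₂: 5.35 × ln(539/396) = 5.35 × ln(1.36111) = 5.35 × 0.30830 = 1.6494 W/m².
N₂O: 0.120 × (√374 − √280) = 0.120 × (19.3391 − 16.7332) = 0.120 × 2.6059 = 0.3127 W/m².
Total ΔF = 1.6494 + 0.3127 = 1.9621 W/m².

ΔF = 1.96 W/m²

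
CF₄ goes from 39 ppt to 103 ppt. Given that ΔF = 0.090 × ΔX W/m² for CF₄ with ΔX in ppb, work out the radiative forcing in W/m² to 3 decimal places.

CF₄: Δ = 103 − 39 = 64 ppt = 0.064 ppb; ΔF = 0.090 × 0.064 = 0.0058 W/m².

ΔF = 0.006 W/m²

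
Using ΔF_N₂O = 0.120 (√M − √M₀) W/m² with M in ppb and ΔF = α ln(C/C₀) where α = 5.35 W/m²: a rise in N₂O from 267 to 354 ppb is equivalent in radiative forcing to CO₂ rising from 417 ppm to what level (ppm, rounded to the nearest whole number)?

C ≈ 441 ppm

N₂O forcing: 0.120 × (√354 − √267) = 0.120 × (18.8149 − 16.3401) = 0.120 × 2.4748 = 0.29698 W/m².
Set 5.35 ln(C/417) = 0.29698: ln(C/417) = 0.29698/5.35 = 0.05551, so C = 417 × e^0.05551 = 417 × 1.05708 = 440.80 ppm.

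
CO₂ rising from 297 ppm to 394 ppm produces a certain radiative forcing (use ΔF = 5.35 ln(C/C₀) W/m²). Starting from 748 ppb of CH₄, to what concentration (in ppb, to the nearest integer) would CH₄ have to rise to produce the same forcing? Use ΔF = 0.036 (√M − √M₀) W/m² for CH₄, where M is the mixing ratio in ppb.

CO₂ forcing: 5.35 × ln(394/297) = 5.35 × 0.282619 = 1.51201 W/m².
Set 0.036(√M − √748) = 1.51201: √M = 1.51201/0.036 + √748 = 42.0003 + 27.3496 = 69.3499.
M = (69.3499)² = 4809.41 ppb.

M ≈ 4809 ppb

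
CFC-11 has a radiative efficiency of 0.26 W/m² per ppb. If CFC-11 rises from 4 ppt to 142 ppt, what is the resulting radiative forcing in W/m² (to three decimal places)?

CFC-11: Δ = 142 − 4 = 138 ppt = 0.138 ppb; ΔF = 0.26 × 0.138 = 0.0359 W/m².

ΔF = 0.036 W/m²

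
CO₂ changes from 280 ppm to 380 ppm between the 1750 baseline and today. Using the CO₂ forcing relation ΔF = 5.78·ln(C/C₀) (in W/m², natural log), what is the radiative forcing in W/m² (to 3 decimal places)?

ΔF = 1.765 W/m²

CO₂: 5.78 × ln(380/280) = 5.78 × ln(1.35714) = 5.78 × 0.30538 = 1.7651 W/m².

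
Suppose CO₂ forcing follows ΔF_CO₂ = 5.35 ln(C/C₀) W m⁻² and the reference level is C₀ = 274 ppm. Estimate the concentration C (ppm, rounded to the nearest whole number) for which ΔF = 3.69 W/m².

C ≈ 546 ppm

Set 5.35 ln(C/274) = 3.69, so ln(C/274) = 3.69/5.35 = 0.68972.
Then C/274 = e^0.68972 = 1.99316, giving C = 274 × 1.99316 = 546.13 ppm.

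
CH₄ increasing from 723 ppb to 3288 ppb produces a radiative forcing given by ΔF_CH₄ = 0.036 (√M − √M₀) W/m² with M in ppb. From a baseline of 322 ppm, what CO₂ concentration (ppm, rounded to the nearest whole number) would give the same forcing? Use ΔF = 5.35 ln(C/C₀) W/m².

CH₄ forcing: 0.036 × (√3288 − √723) = 0.036 × (57.3411 − 26.8887) = 0.036 × 30.4524 = 1.09629 W/m².
Set 5.35 ln(C/322) = 1.09629: ln(C/322) = 1.09629/5.35 = 0.20491, so C = 322 × e^0.20491 = 322 × 1.22741 = 395.23 ppm.

C ≈ 395 ppm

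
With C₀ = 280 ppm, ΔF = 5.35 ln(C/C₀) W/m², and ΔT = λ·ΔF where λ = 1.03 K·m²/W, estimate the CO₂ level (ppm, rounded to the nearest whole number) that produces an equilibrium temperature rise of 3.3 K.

Required forcing: ΔF = ΔT/λ = 3.3/1.03 = 3.2039 W/m².
Then ln(C/280) = ΔF/5.35 = 3.2039/5.35 = 0.59886.
So C = 280 × e^0.59886 = 280 × 1.82004 = 509.61 ppm.

C ≈ 510 ppm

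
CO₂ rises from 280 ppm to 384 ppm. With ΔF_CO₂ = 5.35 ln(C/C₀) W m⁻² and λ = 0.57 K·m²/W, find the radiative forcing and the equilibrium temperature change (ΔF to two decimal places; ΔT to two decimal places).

ΔF = 1.69 W/m²; ΔT = 0.96 K

CO₂: 5.35 × ln(384/280) = 5.35 × ln(1.37143) = 5.35 × 0.31585 = 1.6898 W/m².
ΔT = λ ΔF = 0.57 × 1.69 = 0.9633 K.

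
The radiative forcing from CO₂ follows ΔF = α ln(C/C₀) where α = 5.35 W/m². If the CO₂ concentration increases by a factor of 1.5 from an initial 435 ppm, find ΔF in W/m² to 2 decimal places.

Because the forcing depends only on the ratio C/C₀, the initial concentration does not enter.
ΔF = 5.35 × ln(1.5) = 5.35 × 0.40547 = 2.1693 W/m².

ΔF = 2.17 W/m²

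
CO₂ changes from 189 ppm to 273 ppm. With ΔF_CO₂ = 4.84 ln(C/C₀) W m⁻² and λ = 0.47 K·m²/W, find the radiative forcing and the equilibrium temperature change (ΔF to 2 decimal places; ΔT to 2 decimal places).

CO₂: 4.84 × ln(273/189) = 4.84 × ln(1.44444) = 4.84 × 0.36772 = 1.7798 W/m².
ΔT = λ ΔF = 0.47 × 1.78 = 0.8366 K.

ΔF = 1.78 W/m²; ΔT = 0.84 K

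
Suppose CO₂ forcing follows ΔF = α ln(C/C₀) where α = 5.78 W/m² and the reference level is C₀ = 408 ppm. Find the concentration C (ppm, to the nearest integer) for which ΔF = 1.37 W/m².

Set 5.78 ln(C/408) = 1.37, so ln(C/408) = 1.37/5.78 = 0.23702.
Then C/408 = e^0.23702 = 1.26747, giving C = 408 × 1.26747 = 517.13 ppm.

C ≈ 517 ppm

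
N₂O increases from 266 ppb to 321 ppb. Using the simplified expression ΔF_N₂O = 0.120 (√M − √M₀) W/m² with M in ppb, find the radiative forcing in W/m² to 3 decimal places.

ΔF = 0.193 W/m²

N₂O: 0.120 × (√321 − √266) = 0.120 × (17.9165 − 16.3095) = 0.120 × 1.6070 = 0.1928 W/m².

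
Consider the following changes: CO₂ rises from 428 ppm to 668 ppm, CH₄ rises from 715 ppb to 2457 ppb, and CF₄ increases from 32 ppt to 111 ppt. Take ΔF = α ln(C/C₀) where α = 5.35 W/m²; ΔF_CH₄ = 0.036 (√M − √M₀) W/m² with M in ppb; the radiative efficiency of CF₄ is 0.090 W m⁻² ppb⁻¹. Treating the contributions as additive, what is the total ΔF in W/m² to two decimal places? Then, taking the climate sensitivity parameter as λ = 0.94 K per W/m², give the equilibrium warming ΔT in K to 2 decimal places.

ΔF = 3.21 W/m²; ΔT = 3.02 K

CO₂: 5.35 × ln(668/428) = 5.35 × ln(1.56075) = 5.35 × 0.44517 = 2.3817 W/m².
CH₄: 0.036 × (√2457 − √715) = 0.036 × (49.5681 − 26.7395) = 0.036 × 22.8286 = 0.8218 W/m².
CF₄: Δ = 111 − 32 = 79 ppt = 0.079 ppb; ΔF = 0.090 × 0.079 = 0.0071 W/m².
Total ΔF = 2.3817 + 0.8218 + 0.0071 = 3.2106 W/m².
ΔT = λ ΔF = 0.94 × 3.21 = 3.0174 K.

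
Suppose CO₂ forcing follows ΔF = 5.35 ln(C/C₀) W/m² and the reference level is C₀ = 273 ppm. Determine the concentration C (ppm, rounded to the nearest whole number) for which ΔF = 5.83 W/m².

Set 5.35 ln(C/273) = 5.83, so ln(C/273) = 5.83/5.35 = 1.08972.
Then C/273 = e^1.08972 = 2.97344, giving C = 273 × 2.97344 = 811.75 ppm.

C ≈ 812 ppm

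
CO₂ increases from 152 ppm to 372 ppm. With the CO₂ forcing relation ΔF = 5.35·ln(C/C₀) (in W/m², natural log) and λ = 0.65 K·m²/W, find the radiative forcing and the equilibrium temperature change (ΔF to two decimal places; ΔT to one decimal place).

CO₂: 5.35 × ln(372/152) = 5.35 × ln(2.44737) = 5.35 × 0.89501 = 4.7883 W/m².
ΔT = λ ΔF = 0.65 × 4.79 = 3.1135 K.

ΔF = 4.79 W/m²; ΔT = 3.1 K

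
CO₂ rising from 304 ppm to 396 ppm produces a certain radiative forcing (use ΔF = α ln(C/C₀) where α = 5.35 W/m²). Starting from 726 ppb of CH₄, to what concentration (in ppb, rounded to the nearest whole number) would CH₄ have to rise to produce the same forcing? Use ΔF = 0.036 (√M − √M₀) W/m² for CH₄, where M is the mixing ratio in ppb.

CO₂ forcing: 5.35 × ln(396/304) = 5.35 × 0.264387 = 1.41447 W/m².
Set 0.036(√M − √726) = 1.41447: √M = 1.41447/0.036 + √726 = 39.2908 + 26.9444 = 66.2352.
M = (66.2352)² = 4387.10 ppb.

M ≈ 4387 ppb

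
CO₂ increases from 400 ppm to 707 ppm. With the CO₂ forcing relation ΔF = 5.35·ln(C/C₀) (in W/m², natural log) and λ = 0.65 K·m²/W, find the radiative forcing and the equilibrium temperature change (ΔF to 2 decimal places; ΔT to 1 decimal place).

ΔF = 3.05 W/m²; ΔT = 2.0 K

CO₂: 5.35 × ln(707/400) = 5.35 × ln(1.76750) = 5.35 × 0.56957 = 3.0472 W/m².
ΔT = λ ΔF = 0.65 × 3.05 = 1.9825 K.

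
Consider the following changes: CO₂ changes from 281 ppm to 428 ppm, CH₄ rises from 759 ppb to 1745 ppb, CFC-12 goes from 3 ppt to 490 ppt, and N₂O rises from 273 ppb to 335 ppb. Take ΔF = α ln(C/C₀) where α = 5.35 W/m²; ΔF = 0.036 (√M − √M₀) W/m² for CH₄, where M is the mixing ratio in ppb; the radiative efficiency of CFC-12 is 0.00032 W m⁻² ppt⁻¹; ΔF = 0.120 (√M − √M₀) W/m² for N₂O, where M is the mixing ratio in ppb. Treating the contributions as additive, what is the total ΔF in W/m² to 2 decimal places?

CO₂: 5.35 × ln(428/281) = 5.35 × ln(1.52313) = 5.35 × 0.42077 = 2.2511 W/m².
CH₄: 0.036 × (√1745 − √759) = 0.036 × (41.7732 − 27.5500) = 0.036 × 14.2232 = 0.5120 W/m².
CFC-12: ΔF = 0.00032 × (490 − 3) = 0.00032 × 487 = 0.1558 W/m².
N₂O: 0.120 × (√335 − √273) = 0.120 × (18.3030 − 16.5227) = 0.120 × 1.7803 = 0.2136 W/m².
Total ΔF = 2.2511 + 0.5120 + 0.1558 + 0.2136 = 3.1325 W/m².

ΔF = 3.13 W/m²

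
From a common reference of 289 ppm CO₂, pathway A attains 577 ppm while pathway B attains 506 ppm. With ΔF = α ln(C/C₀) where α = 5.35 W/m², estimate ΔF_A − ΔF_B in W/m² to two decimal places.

ΔF_A − ΔF_B = 0.70 W/m²

ΔF_A = 5.35 ln(577/289) = 5.35 × 0.69142 = 3.6991 W/m².
ΔF_B = 5.35 ln(506/289) = 5.35 × 0.56011 = 2.9966 W/m².
Difference: 3.6991 − 2.9966 = 0.7025 W/m².
(Equivalently, ΔF_A − ΔF_B = 5.35 ln(577/506) = 5.35 × 0.13131 = 0.7025 W/m².)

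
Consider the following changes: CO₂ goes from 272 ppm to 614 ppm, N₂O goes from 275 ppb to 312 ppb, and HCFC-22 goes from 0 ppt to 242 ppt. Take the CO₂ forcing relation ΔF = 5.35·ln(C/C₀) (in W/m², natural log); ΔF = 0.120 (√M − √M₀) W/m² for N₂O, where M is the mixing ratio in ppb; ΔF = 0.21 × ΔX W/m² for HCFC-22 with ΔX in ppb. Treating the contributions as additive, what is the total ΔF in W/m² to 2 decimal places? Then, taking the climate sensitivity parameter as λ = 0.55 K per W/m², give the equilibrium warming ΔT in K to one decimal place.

CO₂: 5.35 × ln(614/272) = 5.35 × ln(2.25735) = 5.35 × 0.81419 = 4.3559 W/m².
N₂O: 0.120 × (√312 − √275) = 0.120 × (17.6635 − 16.5831) = 0.120 × 1.0804 = 0.1296 W/m².
HCFC-22: Δ = 242 − 0 = 242 ppt = 0.242 ppb; ΔF = 0.21 × 0.242 = 0.0508 W/m².
Total ΔF = 4.3559 + 0.1296 + 0.0508 = 4.5363 W/m².
ΔT = λ ΔF = 0.55 × 4.54 = 2.4970 K.

ΔF = 4.54 W/m²; ΔT = 2.5 K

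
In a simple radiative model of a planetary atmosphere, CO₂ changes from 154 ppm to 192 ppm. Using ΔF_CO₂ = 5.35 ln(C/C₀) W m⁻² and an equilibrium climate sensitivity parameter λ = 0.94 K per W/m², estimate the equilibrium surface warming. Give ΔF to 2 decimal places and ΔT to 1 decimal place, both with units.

CO₂: 5.35 × ln(192/154) = 5.35 × ln(1.24675) = 5.35 × 0.22054 = 1.1799 W/m².
ΔT = λ ΔF = 0.94 × 1.18 = 1.1092 K.

ΔF = 1.18 W/m²; ΔT = 1.1 K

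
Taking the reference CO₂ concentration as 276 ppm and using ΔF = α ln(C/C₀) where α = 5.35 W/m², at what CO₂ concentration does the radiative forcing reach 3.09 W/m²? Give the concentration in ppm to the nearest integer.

C ≈ 492 ppm

Set 5.35 ln(C/276) = 3.09, so ln(C/276) = 3.09/5.35 = 0.57757.
Then C/276 = e^0.57757 = 1.78170, giving C = 276 × 1.78170 = 491.75 ppm.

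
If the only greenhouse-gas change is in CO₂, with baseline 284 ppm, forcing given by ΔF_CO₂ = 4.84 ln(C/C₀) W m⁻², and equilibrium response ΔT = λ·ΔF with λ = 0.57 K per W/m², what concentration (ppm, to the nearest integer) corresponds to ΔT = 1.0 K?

Required forcing: ΔF = ΔT/λ = 1.0/0.57 = 1.7544 W/m².
Then ln(C/284) = ΔF/4.84 = 1.7544/4.84 = 0.36248.
So C = 284 × e^0.36248 = 284 × 1.43689 = 408.08 ppm.

C ≈ 408 ppm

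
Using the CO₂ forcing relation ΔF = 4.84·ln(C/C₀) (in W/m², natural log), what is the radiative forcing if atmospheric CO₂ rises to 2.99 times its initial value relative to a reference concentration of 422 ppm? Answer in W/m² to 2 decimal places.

Because the forcing depends only on the ratio C/C₀, the initial concentration does not enter.
ΔF = 4.84 × ln(2.99) = 4.84 × 1.09527 = 5.3011 W/m².

ΔF = 5.30 W/m²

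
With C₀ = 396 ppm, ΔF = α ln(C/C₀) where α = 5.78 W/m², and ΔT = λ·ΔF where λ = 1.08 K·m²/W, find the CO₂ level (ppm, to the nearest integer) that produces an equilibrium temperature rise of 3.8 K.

Required forcing: ΔF = ΔT/λ = 3.8/1.08 = 3.5185 W/m².
Then ln(C/396) = ΔF/5.78 = 3.5185/5.78 = 0.60874.
So C = 396 × e^0.60874 = 396 × 1.83811 = 727.89 ppm.

C ≈ 728 ppm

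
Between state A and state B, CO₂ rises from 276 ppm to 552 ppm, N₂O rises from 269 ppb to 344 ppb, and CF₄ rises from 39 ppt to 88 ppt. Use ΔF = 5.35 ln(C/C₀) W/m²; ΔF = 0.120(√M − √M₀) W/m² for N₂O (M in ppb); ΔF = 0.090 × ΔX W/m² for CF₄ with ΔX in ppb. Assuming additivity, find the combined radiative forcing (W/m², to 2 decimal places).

CO₂: 5.35 × ln(552/276) = 5.35 × ln(2.00000) = 5.35 × 0.69315 = 3.7084 W/m².
N₂O: 0.120 × (√344 − √269) = 0.120 × (18.5472 − 16.4012) = 0.120 × 2.1460 = 0.2575 W/m².
CF₄: Δ = 88 − 39 = 49 ppt = 0.049 ppb; ΔF = 0.090 × 0.049 = 0.0044 W/m².
Total ΔF = 3.7084 + 0.2575 + 0.0044 = 3.9703 W/m².

ΔF = 3.97 W/m²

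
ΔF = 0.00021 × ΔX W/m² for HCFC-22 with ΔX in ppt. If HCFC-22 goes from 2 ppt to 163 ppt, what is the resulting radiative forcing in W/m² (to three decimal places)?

HCFC-22: ΔF = 0.00021 × (163 − 2) = 0.00021 × 161 = 0.0338 W/m².

ΔF = 0.034 W/m²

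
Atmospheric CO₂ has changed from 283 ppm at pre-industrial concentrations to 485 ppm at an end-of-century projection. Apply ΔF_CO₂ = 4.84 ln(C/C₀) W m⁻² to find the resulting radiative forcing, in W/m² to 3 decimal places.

CO₂: 4.84 × ln(485/283) = 4.84 × ln(1.71378) = 4.84 × 0.53870 = 2.6073 W/m².

ΔF = 2.607 W/m²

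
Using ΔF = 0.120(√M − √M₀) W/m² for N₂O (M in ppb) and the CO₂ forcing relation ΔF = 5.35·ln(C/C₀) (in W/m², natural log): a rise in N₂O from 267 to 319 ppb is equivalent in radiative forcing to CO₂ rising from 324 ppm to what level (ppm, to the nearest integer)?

C ≈ 335 ppm

N₂O forcing: 0.120 × (√319 − √267) = 0.120 × (17.8606 − 16.3401) = 0.120 × 1.5205 = 0.18246 W/m².
Set 5.35 ln(C/324) = 0.18246: ln(C/324) = 0.18246/5.35 = 0.03410, so C = 324 × e^0.03410 = 324 × 1.03469 = 335.24 ppm.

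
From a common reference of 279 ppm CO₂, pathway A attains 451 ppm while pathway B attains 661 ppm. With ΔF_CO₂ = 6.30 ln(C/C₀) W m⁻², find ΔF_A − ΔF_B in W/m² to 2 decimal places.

ΔF_A = 6.30 ln(451/279) = 6.30 × 0.48026 = 3.0256 W/m².
ΔF_B = 6.30 ln(661/279) = 6.30 × 0.86254 = 5.4340 W/m².
Difference: 3.0256 − 5.4340 = -2.4084 W/m².

ΔF_A − ΔF_B = -2.41 W/m²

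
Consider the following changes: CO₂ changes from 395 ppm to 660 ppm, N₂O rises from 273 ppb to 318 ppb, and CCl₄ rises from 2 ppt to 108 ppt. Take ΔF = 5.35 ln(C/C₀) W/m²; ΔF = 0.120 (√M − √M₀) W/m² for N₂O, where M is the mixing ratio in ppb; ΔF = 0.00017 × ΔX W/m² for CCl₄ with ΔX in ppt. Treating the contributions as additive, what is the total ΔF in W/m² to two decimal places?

ΔF = 2.92 W/m²

CO₂: 5.35 × ln(660/395) = 5.35 × ln(1.67089) = 5.35 × 0.51336 = 2.7465 W/m².
N₂O: 0.120 × (√318 − √273) = 0.120 × (17.8326 − 16.5227) = 0.120 × 1.3099 = 0.1572 W/m².
CCl₄: ΔF = 0.00017 × (108 − 2) = 0.00017 × 106 = 0.0180 W/m².
Total ΔF = 2.7465 + 0.1572 + 0.0180 = 2.9217 W/m².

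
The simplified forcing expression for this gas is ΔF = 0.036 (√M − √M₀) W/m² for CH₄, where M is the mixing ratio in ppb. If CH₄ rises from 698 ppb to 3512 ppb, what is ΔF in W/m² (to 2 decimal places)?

CH₄: 0.036 × (√3512 − √698) = 0.036 × (59.2621 − 26.4197) = 0.036 × 32.8424 = 1.1823 W/m².

ΔF = 1.18 W/m²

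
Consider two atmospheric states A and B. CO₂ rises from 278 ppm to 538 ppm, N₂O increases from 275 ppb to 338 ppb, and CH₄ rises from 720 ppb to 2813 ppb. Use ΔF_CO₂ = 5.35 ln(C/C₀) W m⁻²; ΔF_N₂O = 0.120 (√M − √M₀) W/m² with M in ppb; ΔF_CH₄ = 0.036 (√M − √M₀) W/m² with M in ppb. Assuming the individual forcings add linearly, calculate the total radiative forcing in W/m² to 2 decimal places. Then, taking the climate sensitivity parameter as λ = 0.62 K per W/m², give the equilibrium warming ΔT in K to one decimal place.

CO₂: 5.35 × ln(538/278) = 5.35 × ln(1.93525) = 5.35 × 0.66024 = 3.5323 W/m².
N₂O: 0.120 × (√338 − √275) = 0.120 × (18.3848 − 16.5831) = 0.120 × 1.8017 = 0.2162 W/m².
CH₄: 0.036 × (√2813 − √720) = 0.036 × (53.0377 − 26.8328) = 0.036 × 26.2049 = 0.9434 W/m².
Total ΔF = 3.5323 + 0.2162 + 0.9434 = 4.6919 W/m².
ΔT = λ ΔF = 0.62 × 4.69 = 2.9078 K.

ΔF = 4.69 W/m²; ΔT = 2.9 K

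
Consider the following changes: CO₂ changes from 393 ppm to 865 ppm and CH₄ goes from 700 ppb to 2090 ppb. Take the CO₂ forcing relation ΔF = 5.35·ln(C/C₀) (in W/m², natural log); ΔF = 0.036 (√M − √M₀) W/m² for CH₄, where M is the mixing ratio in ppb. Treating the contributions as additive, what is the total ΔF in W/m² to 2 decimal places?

CO₂: 5.35 × ln(865/393) = 5.35 × ln(2.20102) = 5.35 × 0.78892 = 4.2207 W/m².
CH₄: 0.036 × (√2090 − √700) = 0.036 × (45.7165 − 26.4575) = 0.036 × 19.2590 = 0.6933 W/m².
Total ΔF = 4.2207 + 0.6933 = 4.9140 W/m².

ΔF = 4.91 W/m²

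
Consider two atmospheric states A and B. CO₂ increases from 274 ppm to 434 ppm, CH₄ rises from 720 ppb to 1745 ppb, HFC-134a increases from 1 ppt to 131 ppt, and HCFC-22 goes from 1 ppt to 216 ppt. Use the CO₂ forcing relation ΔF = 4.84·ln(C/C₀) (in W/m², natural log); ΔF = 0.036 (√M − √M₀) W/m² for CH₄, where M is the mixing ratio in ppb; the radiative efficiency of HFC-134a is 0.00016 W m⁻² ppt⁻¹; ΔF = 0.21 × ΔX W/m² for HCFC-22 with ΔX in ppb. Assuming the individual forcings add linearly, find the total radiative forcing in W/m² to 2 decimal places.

ΔF = 2.83 W/m²

CO₂: 4.84 × ln(434/274) = 4.84 × ln(1.58394) = 4.84 × 0.45992 = 2.2260 W/m².
CH₄: 0.036 × (√1745 − √720) = 0.036 × (41.7732 − 26.8328) = 0.036 × 14.9404 = 0.5379 W/m².
HFC-134a: ΔF = 0.00016 × (131 − 1) = 0.00016 × 130 = 0.0208 W/m².
HCFC-22: Δ = 216 − 1 = 215 ppt = 0.215 ppb; ΔF = 0.21 × 0.215 = 0.0452 W/m².
Total ΔF = 2.2260 + 0.5379 + 0.0208 + 0.0452 = 2.8299 W/m².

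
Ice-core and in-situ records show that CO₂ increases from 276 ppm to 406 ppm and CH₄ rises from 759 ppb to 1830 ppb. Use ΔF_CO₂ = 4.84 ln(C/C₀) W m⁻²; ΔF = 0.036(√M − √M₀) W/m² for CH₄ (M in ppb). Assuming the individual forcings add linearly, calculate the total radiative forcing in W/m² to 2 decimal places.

ΔF = 2.42 W/m²

CO₂: 4.84 × ln(406/276) = 4.84 × ln(1.47101) = 4.84 × 0.38595 = 1.8680 W/m².
CH₄: 0.036 × (√1830 − √759) = 0.036 × (42.7785 − 27.5500) = 0.036 × 15.2285 = 0.5482 W/m².
Total ΔF = 1.8680 + 0.5482 = 2.4162 W/m².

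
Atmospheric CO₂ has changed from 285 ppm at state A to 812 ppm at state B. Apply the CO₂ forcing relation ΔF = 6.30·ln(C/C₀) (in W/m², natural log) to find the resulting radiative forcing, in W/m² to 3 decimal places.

ΔF = 6.596 W/m²

CO₂: 6.30 × ln(812/285) = 6.30 × ln(2.84912) = 6.30 × 1.04701 = 6.5962 W/m².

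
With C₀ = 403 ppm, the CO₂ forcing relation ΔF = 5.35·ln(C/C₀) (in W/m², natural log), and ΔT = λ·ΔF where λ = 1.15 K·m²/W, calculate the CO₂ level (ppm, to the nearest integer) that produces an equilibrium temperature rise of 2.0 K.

Required forcing: ΔF = ΔT/λ = 2.0/1.15 = 1.7391 W/m².
Then ln(C/403) = ΔF/5.35 = 1.7391/5.35 = 0.32507.
So C = 403 × e^0.32507 = 403 × 1.38413 = 557.80 ppm.

C ≈ 558 ppm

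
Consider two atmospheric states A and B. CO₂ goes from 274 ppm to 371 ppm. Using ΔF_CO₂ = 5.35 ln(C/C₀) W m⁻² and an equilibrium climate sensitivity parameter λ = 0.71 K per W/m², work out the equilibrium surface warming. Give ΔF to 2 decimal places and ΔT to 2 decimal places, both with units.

ΔF = 1.62 W/m²; ΔT = 1.15 K

CO₂: 5.35 × ln(371/274) = 5.35 × ln(1.35401) = 5.35 × 0.30307 = 1.6214 W/m².
ΔT = λ ΔF = 0.71 × 1.62 = 1.1502 K.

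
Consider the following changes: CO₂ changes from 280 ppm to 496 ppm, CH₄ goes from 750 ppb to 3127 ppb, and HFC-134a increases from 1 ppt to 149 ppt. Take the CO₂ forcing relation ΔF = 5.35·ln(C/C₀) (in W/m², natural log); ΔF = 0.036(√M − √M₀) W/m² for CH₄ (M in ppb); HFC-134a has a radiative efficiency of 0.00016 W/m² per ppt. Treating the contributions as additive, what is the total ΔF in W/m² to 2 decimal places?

CO₂: 5.35 × ln(496/280) = 5.35 × ln(1.77143) = 5.35 × 0.57179 = 3.0591 W/m².
CH₄: 0.036 × (√3127 − √750) = 0.036 × (55.9196 − 27.3861) = 0.036 × 28.5335 = 1.0272 W/m².
HFC-134a: ΔF = 0.00016 × (149 − 1) = 0.00016 × 148 = 0.0237 W/m².
Total ΔF = 3.0591 + 1.0272 + 0.0237 = 4.1100 W/m².

ΔF = 4.11 W/m²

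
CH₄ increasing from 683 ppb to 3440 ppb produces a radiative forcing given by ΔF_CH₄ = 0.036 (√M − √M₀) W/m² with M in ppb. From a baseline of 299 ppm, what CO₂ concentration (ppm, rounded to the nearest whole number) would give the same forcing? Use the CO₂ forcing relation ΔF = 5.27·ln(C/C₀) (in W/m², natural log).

C ≈ 373 ppm

CH₄ forcing: 0.036 × (√3440 − √683) = 0.036 × (58.6515 − 26.1343) = 0.036 × 32.5172 = 1.17062 W/m².
Set 5.27 ln(C/299) = 1.17062: ln(C/299) = 1.17062/5.27 = 0.22213, so C = 299 × e^0.22213 = 299 × 1.24873 = 373.37 ppm.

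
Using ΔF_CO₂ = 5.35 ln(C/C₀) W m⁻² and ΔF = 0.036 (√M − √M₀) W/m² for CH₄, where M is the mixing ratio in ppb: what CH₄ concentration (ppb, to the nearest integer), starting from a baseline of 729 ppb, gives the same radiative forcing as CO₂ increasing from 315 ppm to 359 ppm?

CO₂ forcing: 5.35 × ln(359/315) = 5.35 × 0.130750 = 0.69951 W/m².
Set 0.036(√M − √729) = 0.69951: √M = 0.69951/0.036 + √729 = 19.4308 + 27.0000 = 46.4308.
M = (46.4308)² = 2155.82 ppb.

M ≈ 2156 ppb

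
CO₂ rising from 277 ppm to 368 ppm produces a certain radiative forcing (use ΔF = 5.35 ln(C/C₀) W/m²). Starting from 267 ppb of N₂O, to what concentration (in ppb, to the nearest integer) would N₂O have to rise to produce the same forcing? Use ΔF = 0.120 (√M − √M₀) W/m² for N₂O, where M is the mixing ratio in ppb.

M ≈ 841 ppb

CO₂ forcing: 5.35 × ln(368/277) = 5.35 × 0.284065 = 1.51975 W/m².
Set 0.120(√M − √267) = 1.51975: √M = 1.51975/0.120 + √267 = 12.6646 + 16.3401 = 29.0047.
M = (29.0047)² = 841.27 ppb.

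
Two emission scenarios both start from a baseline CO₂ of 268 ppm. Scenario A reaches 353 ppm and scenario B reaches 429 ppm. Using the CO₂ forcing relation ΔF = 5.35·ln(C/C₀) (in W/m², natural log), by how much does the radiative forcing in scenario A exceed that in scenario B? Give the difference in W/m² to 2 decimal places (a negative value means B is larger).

ΔF_A = 5.35 ln(353/268) = 5.35 × 0.27548 = 1.4738 W/m².
ΔF_B = 5.35 ln(429/268) = 5.35 × 0.47047 = 2.5170 W/m².
Difference: 1.4738 − 2.5170 = -1.0432 W/m².

ΔF_A − ΔF_B = -1.04 W/m²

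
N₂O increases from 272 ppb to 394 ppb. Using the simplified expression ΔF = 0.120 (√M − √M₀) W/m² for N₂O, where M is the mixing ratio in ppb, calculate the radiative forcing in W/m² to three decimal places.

N₂O: 0.120 × (√394 − √272) = 0.120 × (19.8494 − 16.4924) = 0.120 × 3.3570 = 0.4028 W/m².

ΔF = 0.403 W/m²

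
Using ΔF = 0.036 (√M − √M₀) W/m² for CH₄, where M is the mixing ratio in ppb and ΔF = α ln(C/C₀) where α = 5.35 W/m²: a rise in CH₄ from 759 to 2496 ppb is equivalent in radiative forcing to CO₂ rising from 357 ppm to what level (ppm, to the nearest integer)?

CH₄ forcing: 0.036 × (√2496 − √759) = 0.036 × (49.9600 − 27.5500) = 0.036 × 22.4100 = 0.80676 W/m².
Set 5.35 ln(C/357) = 0.80676: ln(C/357) = 0.80676/5.35 = 0.15080, so C = 357 × e^0.15080 = 357 × 1.16276 = 415.11 ppm.

C ≈ 415 ppm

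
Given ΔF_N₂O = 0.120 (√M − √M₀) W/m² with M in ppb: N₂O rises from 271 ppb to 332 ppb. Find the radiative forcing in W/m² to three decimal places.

N₂O: 0.120 × (√332 − √271) = 0.120 × (18.2209 − 16.4621) = 0.120 × 1.7588 = 0.2111 W/m².

ΔF = 0.211 W/m²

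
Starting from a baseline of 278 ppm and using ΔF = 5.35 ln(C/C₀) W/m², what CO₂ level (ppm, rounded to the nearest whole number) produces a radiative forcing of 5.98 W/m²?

Set 5.35 ln(C/278) = 5.98, so ln(C/278) = 5.98/5.35 = 1.11776.
Then C/278 = e^1.11776 = 3.05800, giving C = 278 × 3.05800 = 850.12 ppm.

C ≈ 850 ppm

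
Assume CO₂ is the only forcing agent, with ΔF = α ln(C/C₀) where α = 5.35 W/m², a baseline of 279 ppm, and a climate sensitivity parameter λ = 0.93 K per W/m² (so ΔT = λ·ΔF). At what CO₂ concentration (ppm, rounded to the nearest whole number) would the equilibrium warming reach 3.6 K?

Required forcing: ΔF = ΔT/λ = 3.6/0.93 = 3.8710 W/m².
Then ln(C/279) = ΔF/5.35 = 3.8710/5.35 = 0.72355.
So C = 279 × e^0.72355 = 279 × 2.06174 = 575.23 ppm.

C ≈ 575 ppm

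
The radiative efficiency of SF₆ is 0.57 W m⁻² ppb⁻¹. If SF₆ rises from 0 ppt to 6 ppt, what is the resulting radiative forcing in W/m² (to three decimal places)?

SF₆: Δ = 6 − 0 = 6 ppt = 0.006 ppb; ΔF = 0.57 × 0.006 = 0.0034 W/m².

ΔF = 0.003 W/m²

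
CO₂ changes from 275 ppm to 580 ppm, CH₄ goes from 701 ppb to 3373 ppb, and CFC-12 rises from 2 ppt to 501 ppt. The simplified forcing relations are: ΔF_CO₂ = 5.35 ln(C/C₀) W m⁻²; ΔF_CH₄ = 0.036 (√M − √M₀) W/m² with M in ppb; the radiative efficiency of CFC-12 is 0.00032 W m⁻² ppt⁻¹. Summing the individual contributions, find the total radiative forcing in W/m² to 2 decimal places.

ΔF = 5.29 W/m²

CO₂: 5.35 × ln(580/275) = 5.35 × ln(2.10909) = 5.35 × 0.74626 = 3.9925 W/m².
CH₄: 0.036 × (√3373 − √701) = 0.036 × (58.0775 − 26.4764) = 0.036 × 31.6011 = 1.1376 W/m².
CFC-12: ΔF = 0.00032 × (501 − 2) = 0.00032 × 499 = 0.1597 W/m².
Total ΔF = 3.9925 + 1.1376 + 0.1597 = 5.2898 W/m².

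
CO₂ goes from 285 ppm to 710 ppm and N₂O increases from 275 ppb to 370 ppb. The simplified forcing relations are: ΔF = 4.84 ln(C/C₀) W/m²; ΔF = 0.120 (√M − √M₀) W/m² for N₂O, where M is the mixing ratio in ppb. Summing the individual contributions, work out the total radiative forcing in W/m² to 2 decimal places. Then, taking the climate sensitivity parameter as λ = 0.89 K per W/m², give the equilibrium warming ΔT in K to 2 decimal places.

ΔF = 4.74 W/m²; ΔT = 4.22 K

CO₂: 4.84 × ln(710/285) = 4.84 × ln(2.49123) = 4.84 × 0.91278 = 4.4179 W/m².
N₂O: 0.120 × (√370 − √275) = 0.120 × (19.2354 − 16.5831) = 0.120 × 2.6523 = 0.3183 W/m².
Total ΔF = 4.4179 + 0.3183 = 4.7362 W/m².
ΔT = λ ΔF = 0.89 × 4.74 = 4.2186 K.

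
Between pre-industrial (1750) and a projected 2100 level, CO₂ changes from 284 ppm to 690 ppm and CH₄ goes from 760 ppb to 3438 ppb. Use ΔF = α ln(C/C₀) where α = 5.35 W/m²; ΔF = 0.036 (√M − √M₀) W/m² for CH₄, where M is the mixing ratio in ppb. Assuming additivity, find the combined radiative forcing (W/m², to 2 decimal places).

ΔF = 5.87 W/m²

CO₂: 5.35 × ln(690/284) = 5.35 × ln(2.42958) = 5.35 × 0.88772 = 4.7493 W/m².
CH₄: 0.036 × (√3438 − √760) = 0.036 × (58.6345 − 27.5681) = 0.036 × 31.0664 = 1.1184 W/m².
Total ΔF = 4.7493 + 1.1184 = 5.8677 W/m².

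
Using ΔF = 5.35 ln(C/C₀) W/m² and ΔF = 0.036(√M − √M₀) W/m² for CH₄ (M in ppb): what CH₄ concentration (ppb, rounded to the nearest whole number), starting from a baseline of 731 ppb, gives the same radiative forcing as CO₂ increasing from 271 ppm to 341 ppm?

M ≈ 3743 ppb

CO₂ forcing: 5.35 × ln(341/271) = 5.35 × 0.229764 = 1.22924 W/m².
Set 0.036(√M − √731) = 1.22924: √M = 1.22924/0.036 + √731 = 34.1456 + 27.0370 = 61.1826.
M = (61.1826)² = 3743.31 ppb.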